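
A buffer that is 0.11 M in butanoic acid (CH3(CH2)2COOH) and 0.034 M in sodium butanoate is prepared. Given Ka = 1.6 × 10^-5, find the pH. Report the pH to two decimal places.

pKa = −log(1.6 × 10^-5) = 4.796
Using pH = pKa + log([base]/[acid]) with [base]/[acid] = 0.034/0.11:
pH = 4.796 + (-0.510) = 4.29

pH = 4.29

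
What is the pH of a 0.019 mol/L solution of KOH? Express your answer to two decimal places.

pH = 12.28

KOH is a strong base; [OH-] = 0.019 M.
pOH = -log(0.019) = 1.72
pH = 14.00 - 1.72 = 12.28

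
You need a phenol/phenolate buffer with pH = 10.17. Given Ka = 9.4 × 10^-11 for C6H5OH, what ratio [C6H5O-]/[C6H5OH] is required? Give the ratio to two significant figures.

ratio = 1.4

pKa = -log(9.4 × 10^-11) = 10.027
pH = pKa + log(r) ⇒ log(r) = 10.17 − 10.027 = +0.143
r = [C6H5O-]/[C6H5OH] = 10^(+0.143) = 1.39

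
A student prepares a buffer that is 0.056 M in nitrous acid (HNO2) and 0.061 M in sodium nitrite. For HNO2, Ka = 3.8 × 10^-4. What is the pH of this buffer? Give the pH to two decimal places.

pKa = −log(3.8 × 10^-4) = 3.420
Henderson–Hasselbalch: pH = pKa + log([NO2-]/[HNO2]) = 3.420 + log(0.061/0.056)
pH = 3.420 + (+0.037) = 3.46

pH = 3.46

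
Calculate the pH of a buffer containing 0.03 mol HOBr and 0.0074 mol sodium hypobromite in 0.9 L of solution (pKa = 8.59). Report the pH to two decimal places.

pH = 7.98

pH = pKa + log([A⁻]/[HA]) = 8.59 + log(0.0074/0.03)
pH = 8.59 + (-0.608) = 7.98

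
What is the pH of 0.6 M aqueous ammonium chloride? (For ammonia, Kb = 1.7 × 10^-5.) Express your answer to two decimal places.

pH = 4.73

NH4+ is the conjugate acid of the weak base NH3.
Ka = Kw/Kb = 1.0×10^-14 / 1.7 × 10^-5 = 5.88 × 10^-10
Ka = x²/(0.6 − x) = 5.88 × 10^-10
Since Ka ≪ C₀, x ≈ √(Ka·C₀) = 1.88 × 10^-5 M.
pH = −log(1.88 × 10^-5) = 4.73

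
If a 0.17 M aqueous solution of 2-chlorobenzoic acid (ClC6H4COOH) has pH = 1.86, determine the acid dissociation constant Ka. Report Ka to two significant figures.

[H+] = 10^(-1.86) = 1.38 × 10^-2 M
At equilibrium [HA] = 0.17 − 1.38 × 10^-2 = 1.56 × 10^-1 M
Ka = [H+][A-]/[HA] = (1.38 × 10^-2)² / 1.56 × 10^-1 = 1.2 × 10^-3

Ka = 1.2 × 10^-3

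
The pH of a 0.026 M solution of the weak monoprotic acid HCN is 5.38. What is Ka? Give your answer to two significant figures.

Ka = 6.7 × 10^-10

[H+] = 10^(-5.38) = 4.17 × 10^-6 M
At equilibrium [HA] = 0.026 − 4.17 × 10^-6 = 2.60 × 10^-2 M
Ka = [H+][A-]/[HA] = (4.17 × 10^-6)² / 2.60 × 10^-2 = 6.7 × 10^-10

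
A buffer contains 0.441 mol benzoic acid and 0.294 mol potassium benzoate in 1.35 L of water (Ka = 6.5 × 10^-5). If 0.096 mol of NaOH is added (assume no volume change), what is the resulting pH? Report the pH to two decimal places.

pH = 4.24

After neutralization: n(C6H5COOH) = 0.345 mol, n(C6H5COO-) = 0.39 mol.
pKa = −log(6.5 × 10^-5) = 4.187
pH = pKa + log(n_C6H5COO-/n_C6H5COOH) = 4.187 + log(0.39/0.345) = 4.187 + (+0.053)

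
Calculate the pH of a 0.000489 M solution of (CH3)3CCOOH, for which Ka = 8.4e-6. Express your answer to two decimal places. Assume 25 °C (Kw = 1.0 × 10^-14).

pH = 4.22

(CH3)3CCOOH ⇌ (CH3)3CCOO- + H+
Ka = [H+]²/(0.000489 − [H+]) = 8.4 × 10^-6
Here C₀/Ka ≈ 58.2, so the small-[H+] approximation fails. Use the quadratic:
[H+] = (−Ka + √(Ka² + 4·Ka·C₀))/2 = 6.00 × 10^-5 M
pH = −log[H+] = −log(6.00 × 10^-5) = 4.22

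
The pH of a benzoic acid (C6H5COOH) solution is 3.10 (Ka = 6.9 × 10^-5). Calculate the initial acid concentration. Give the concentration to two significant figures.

C₀ = 9.9 × 10^-3 M

[H+] = 10^(-3.10) = 7.94 × 10^-4 M = x
Ka = x²/(C₀ − x) ⇒ C₀ = x + x²/Ka
C₀ = 7.94 × 10^-4 + (7.94 × 10^-4)²/(6.9 × 10^-5) = 9.93 × 10^-3 M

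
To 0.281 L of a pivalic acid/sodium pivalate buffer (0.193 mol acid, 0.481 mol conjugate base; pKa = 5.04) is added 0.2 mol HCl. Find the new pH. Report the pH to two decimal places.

pH = 4.89

After neutralization: n((CH3)3CCOOH) = 0.393 mol, n((CH3)3CCOO-) = 0.281 mol.
pH = pKa + log([A⁻]/[HA]) = 5.04 + log(0.281/0.393) = 5.04 -0.146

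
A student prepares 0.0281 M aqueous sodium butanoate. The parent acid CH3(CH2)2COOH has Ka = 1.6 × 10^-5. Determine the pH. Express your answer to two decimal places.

CH3(CH2)2COO- is the conjugate base of the weak acid CH3(CH2)2COOH.
Kb = Kw/Ka = 1.0×10^-14 / 1.6 × 10^-5 = 6.25 × 10^-10
Kb = [OH-]²/(0.0281 − [OH-]) = 6.25 × 10^-10
Assume [OH-] ≪ 0.0281: [OH-] ≈ √(6.25 × 10^-10 × 0.0281) = 4.19 × 10^-6 M
pOH = −log(4.19 × 10^-6) = 5.38; pH = 14.00 − 5.38 = 8.62

pH = 8.62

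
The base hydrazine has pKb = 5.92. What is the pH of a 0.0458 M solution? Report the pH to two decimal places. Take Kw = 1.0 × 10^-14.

N2H4 + H2O ⇌ N2H5+ + OH-
Kb = 10^(−5.92) = 1.20 × 10^-6
From the ICE table, Kb = [OH-]²/(0.0458 − [OH-]) = 1.20 × 10^-6.
Assume [OH-] ≪ 0.0458: [OH-] ≈ √(1.20 × 10^-6 × 0.0458) = 2.34 × 10^-4 M
pOH = −log(2.34 × 10^-4) = 3.63; pH = 14.00 − 3.63 = 10.37

pH = 10.37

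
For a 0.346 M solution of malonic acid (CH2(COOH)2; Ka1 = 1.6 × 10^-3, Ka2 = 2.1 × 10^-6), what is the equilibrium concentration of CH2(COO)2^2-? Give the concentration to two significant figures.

First ionization gives [H+] ≈ [CH2(COOH)COO-] = 2.27 × 10^-2 M.
Second step: Ka2 = [H+][CH2(COO)2^2-]/[CH2(COOH)COO-] ≈ [CH2(COO)2^2-] (since [H+] ≈ [CH2(COOH)COO-]).
So [CH2(COO)2^2-] ≈ Ka2.

2.1 × 10^-6 M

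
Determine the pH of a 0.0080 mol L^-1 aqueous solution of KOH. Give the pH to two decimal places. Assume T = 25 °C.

KOH is a strong base; [OH-] = 0.008 M.
pOH = -log(0.008) = 2.10
pH = 14.00 - 2.10 = 11.90

pH = 11.90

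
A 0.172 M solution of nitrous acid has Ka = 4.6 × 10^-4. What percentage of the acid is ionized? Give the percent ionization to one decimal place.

HNO2 ⇌ NO2- + H+; let x = [H+] at equilibrium.
Solve x² + 0.00046x − 7.91e-05 = 0 → x = 8.67 × 10^-3 M
Fraction ionized = 8.67 × 10^-3 / 0.172 = 0.0504 → 5.0%

5.0%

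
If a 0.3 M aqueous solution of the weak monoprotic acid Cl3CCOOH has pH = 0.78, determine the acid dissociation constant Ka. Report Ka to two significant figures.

[H+] = 10^(-0.78) = 1.66 × 10^-1 M
At equilibrium [HA] = 0.3 − 1.66 × 10^-1 = 1.34 × 10^-1 M
Ka = [H+][A-]/[HA] = (1.66 × 10^-1)² / 1.34 × 10^-1 = 2.1 × 10^-1

Ka = 2.1 × 10^-1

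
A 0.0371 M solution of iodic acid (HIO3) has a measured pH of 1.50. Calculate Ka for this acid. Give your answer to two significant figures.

[H+] = 10^(-1.50) = 3.16 × 10^-2 M
At equilibrium [HA] = 0.0371 − 3.16 × 10^-2 = 5.50 × 10^-3 M
Ka = [H+][A-]/[HA] = (3.16 × 10^-2)² / 5.50 × 10^-3 = 1.8 × 10^-1

Ka = 1.8 × 10^-1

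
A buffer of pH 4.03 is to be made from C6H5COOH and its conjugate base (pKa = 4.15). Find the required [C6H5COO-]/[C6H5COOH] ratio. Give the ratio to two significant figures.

ratio = 0.76

pH = pKa + log(r) ⇒ log(r) = 4.03 − 4.15 = -0.12
r = [C6H5COO-]/[C6H5COOH] = 10^(-0.12) = 0.759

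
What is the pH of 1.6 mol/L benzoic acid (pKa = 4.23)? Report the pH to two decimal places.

pH = 2.01

C6H5COOH ⇌ C6H5COO- + H+
Ka = 10^(−4.23) = 5.89 × 10^-5
Ka = [H+]²/(1.6 − [H+]) = 5.89 × 10^-5
Assume [H+] ≪ 1.6: [H+] ≈ √(5.89 × 10^-5 × 1.6) = 9.71 × 10^-3 M
([H+]/C₀ = 0.61% < 5%, so the approximation holds.)
pH = −log(9.71 × 10^-3) = 2.01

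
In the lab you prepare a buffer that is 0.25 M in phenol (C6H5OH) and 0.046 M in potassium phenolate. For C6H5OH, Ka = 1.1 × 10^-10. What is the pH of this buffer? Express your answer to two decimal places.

pH = 9.22

pKa = −log(1.1 × 10^-10) = 9.959
pH = pKa + log([A⁻]/[HA]) = 9.959 + log(0.046/0.25)
pH = 9.959 + (-0.735) = 9.22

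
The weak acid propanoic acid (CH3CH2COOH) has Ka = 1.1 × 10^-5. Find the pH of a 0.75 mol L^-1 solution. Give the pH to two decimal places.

pH = 2.54

CH3CH2COOH ⇌ CH3CH2COO- + H+
Ka = x²/(0.75 − x) = 1.1 × 10^-5
Assume x ≪ 0.75: x ≈ √(1.1 × 10^-5 × 0.75) = 2.87 × 10^-3 M
pH = −log[H+] = −log(2.87 × 10^-3) = 2.54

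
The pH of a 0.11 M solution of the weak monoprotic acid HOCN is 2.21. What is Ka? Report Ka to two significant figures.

Ka = 3.7 × 10^-4

[H+] = 10^(-2.21) = 6.17 × 10^-3 M
At equilibrium [HA] = 0.11 − 6.17 × 10^-3 = 1.04 × 10^-1 M
Ka = [H+][A-]/[HA] = (6.17 × 10^-3)² / 1.04 × 10^-1 = 3.7 × 10^-4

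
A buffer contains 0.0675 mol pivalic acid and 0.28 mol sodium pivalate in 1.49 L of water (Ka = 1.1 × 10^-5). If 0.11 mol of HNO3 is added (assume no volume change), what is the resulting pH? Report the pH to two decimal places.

Added H+ converts (CH3)3CCOO- to (CH3)3CCOOH: (CH3)3CCOOH → 0.177 mol, (CH3)3CCOO- → 0.17 mol.
pKa = −log(1.1 × 10^-5) = 4.959
pH = pKa + log(n_(CH3)3CCOO-/n_(CH3)3CCOOH) = 4.959 + log(0.17/0.177) = 4.959 + (-0.018)

pH = 4.94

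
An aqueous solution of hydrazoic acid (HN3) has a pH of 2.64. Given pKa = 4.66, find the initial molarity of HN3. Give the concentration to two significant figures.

C₀ = 2.4 × 10^-1 M

[H+] = 10^(-2.64) = 2.29 × 10^-3 M = x
Ka = 10^(−4.66) = 2.19 × 10^-5
Ka = x²/(C₀ − x) ⇒ C₀ = x + x²/Ka
C₀ = 2.29 × 10^-3 + (2.29 × 10^-3)²/(2.19 × 10^-5) = 2.42 × 10^-1 M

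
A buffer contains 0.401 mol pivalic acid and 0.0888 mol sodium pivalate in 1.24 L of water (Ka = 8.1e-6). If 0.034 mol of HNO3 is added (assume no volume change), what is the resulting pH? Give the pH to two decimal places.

Added H+ converts (CH3)3CCOO- to (CH3)3CCOOH: (CH3)3CCOOH → 0.435 mol, (CH3)3CCOO- → 0.0548 mol.
pKa = −log(8.1 × 10^-6) = 5.092
pH = pKa + log([A⁻]/[HA]) = 5.092 + log(0.0548/0.435) = 5.092 -0.900

pH = 4.19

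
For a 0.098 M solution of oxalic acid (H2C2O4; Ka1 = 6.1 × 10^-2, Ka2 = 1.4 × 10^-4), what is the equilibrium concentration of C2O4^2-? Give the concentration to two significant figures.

1.4 × 10^-4 M

First ionization gives [H+] ≈ [HC2O4-] = 5.26 × 10^-2 M.
Second step: Ka2 = [H+][C2O4^2-]/[HC2O4-] ≈ [C2O4^2-] (since [H+] ≈ [HC2O4-]).
So [C2O4^2-] ≈ Ka2.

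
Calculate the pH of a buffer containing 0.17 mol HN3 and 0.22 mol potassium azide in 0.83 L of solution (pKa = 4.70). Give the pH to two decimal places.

Using pH = pKa + log([base]/[acid]) with [base]/[acid] = 0.22/0.17:
pH = 4.70 + (+0.112) = 4.81

pH = 4.81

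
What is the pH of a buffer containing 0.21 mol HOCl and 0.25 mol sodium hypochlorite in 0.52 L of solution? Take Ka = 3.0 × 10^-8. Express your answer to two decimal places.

pKa = −log(3.0 × 10^-8) = 7.523
Henderson–Hasselbalch: pH = pKa + log([OCl-]/[HOCl]) = 7.523 + log(0.25/0.21)
pH = 7.523 + (+0.076) = 7.60

pH = 7.60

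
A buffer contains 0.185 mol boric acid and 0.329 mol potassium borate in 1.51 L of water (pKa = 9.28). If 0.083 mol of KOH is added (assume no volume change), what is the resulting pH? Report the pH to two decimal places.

pH = 9.89

After neutralization: n(B(OH)3) = 0.102 mol, n(B(OH)4-) = 0.412 mol.
pH = pKa + log([A⁻]/[HA]) = 9.28 + log(0.412/0.102) = 9.28 +0.606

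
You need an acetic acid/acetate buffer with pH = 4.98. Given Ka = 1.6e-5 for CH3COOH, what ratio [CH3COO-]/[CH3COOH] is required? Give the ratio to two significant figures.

ratio = 1.5

pKa = -log(1.6 × 10^-5) = 4.796
pH = pKa + log(r) ⇒ log(r) = 4.98 − 4.796 = +0.184
r = [CH3COO-]/[CH3COOH] = 10^(+0.184) = 1.53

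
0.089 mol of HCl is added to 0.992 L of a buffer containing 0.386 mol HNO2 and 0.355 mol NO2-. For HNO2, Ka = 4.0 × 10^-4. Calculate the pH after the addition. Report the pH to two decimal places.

pH = 3.15

Added H+ converts NO2- to HNO2: HNO2 → 0.475 mol, NO2- → 0.266 mol.
pKa = −log(4.0 × 10^-4) = 3.398
pH = pKa + log(n_NO2-/n_HNO2) = 3.398 + log(0.266/0.475) = 3.398 + (-0.252)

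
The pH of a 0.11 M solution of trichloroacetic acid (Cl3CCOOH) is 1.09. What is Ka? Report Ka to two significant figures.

[H+] = 10^(-1.09) = 8.13 × 10^-2 M
At equilibrium [HA] = 0.11 − 8.13 × 10^-2 = 2.87 × 10^-2 M
Ka = [H+][A-]/[HA] = (8.13 × 10^-2)² / 2.87 × 10^-2 = 2.3 × 10^-1

Ka = 2.3 × 10^-1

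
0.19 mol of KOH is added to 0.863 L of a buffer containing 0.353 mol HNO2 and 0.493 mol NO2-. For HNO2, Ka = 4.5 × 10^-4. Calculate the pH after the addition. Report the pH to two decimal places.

OH- converts HNO2 to NO2-: HNO2 → 0.163 mol, NO2- → 0.683 mol.
pKa = −log(4.5 × 10^-4) = 3.347
Henderson–Hasselbalch with mole ratio 0.683/0.163: pH = 3.347 + (+0.622)

pH = 3.97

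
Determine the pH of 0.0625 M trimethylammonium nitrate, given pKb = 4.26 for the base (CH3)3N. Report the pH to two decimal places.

pH = 5.47

(CH3)3NH+ is the conjugate acid of the weak base (CH3)3N.
Kb = 10^(−4.26) = 5.50 × 10^-5
Ka = Kw/Kb = 1.0×10^-14 / 5.50 × 10^-5 = 1.82 × 10^-10
Ka = [H+]²/(0.0625 − [H+]) = 1.82 × 10^-10
Neglecting [H+] in the denominator: [H+] = √(1.82 × 10^-10 × 0.0625) = 3.37 × 10^-6 M
Check: 0.0054% ionized — well under 5%, approximation valid.
pH = −log(3.37 × 10^-6) = 5.47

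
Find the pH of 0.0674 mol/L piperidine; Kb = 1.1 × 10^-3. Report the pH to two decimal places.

C5H10NH + H2O ⇌ C5H10NH2+ + OH-
Kb = [OH-]²/(0.0674 − [OH-]) = 1.1 × 10^-3
Here C₀/Kb ≈ 61.3, so the small-[OH-] approximation fails. Use the quadratic:
[OH-] = (−Kb + √(Kb² + 4·Kb·C₀))/2 = 8.08 × 10^-3 M
pOH = −log(8.08 × 10^-3) = 2.09; pH = 14.00 − 2.09 = 11.91

pH = 11.91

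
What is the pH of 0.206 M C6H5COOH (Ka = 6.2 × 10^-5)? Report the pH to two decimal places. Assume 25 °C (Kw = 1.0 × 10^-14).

C6H5COOH ⇌ C6H5COO- + H+
From the ICE table, Ka = x²/(0.206 − x) = 6.2 × 10^-5.
Assume x ≪ 0.206: x ≈ √(6.2 × 10^-5 × 0.206) = 3.57 × 10^-3 M
Check: 1.7% ionized — well under 5%, approximation valid.
pH = −log(3.57 × 10^-3) = 2.45

pH = 2.45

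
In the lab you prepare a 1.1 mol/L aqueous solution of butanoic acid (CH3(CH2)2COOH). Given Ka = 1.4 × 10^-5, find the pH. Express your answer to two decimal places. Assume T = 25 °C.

pH = 2.41

CH3(CH2)2COOH ⇌ CH3(CH2)2COO- + H+
From the ICE table, Ka = [H+]²/(1.1 − [H+]) = 1.4 × 10^-5.
Assume [H+] ≪ 1.1: [H+] ≈ √(1.4 × 10^-5 × 1.1) = 3.92 × 10^-3 M
pH = −log(3.92 × 10^-3) = 2.41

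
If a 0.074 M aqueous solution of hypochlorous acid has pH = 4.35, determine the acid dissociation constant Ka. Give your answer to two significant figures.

Ka = 2.7 × 10^-8

[H+] = 10^(-4.35) = 4.47 × 10^-5 M
At equilibrium [HA] = 0.074 − 4.47 × 10^-5 = 7.40 × 10^-2 M
Ka = [H+][A-]/[HA] = (4.47 × 10^-5)² / 7.40 × 10^-2 = 2.7 × 10^-8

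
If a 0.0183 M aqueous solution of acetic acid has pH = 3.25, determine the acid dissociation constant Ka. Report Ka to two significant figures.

Ka = 1.8 × 10^-5

[H+] = 10^(-3.25) = 5.62 × 10^-4 M
At equilibrium [HA] = 0.0183 − 5.62 × 10^-4 = 1.77 × 10^-2 M
Ka = [H+][A-]/[HA] = (5.62 × 10^-4)² / 1.77 × 10^-2 = 1.8 × 10^-5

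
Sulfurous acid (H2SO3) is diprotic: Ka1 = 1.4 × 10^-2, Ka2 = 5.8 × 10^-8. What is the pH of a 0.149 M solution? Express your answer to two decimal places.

pH = 1.41

Ka1 ≫ Ka2, so treat the first dissociation as the only significant source of H+.
Ka1 = x²/(0.149 − x) = 1.4 × 10^-2
Solving the quadratic: x = (−Ka1 + √(Ka1² + 4·Ka1·C₀))/2 = 3.92 × 10^-2 M
pH = −log(3.92 × 10^-2) = 1.41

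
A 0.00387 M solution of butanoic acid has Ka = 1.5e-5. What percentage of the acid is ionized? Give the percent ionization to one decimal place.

6.0%

CH3(CH2)2COOH ⇌ CH3(CH2)2COO- + H+; let x = [H+] at equilibrium.
Ka = x²/(C₀ − x); solving the quadratic gives x = 2.34 × 10^-4 M.
% ionization = x/C₀ × 100% = 2.34 × 10^-4/0.00387 × 100% = 6.0%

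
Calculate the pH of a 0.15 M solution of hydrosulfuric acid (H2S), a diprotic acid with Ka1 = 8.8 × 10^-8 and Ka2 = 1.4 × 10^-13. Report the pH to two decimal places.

pH = 3.94

Ka1 ≫ Ka2, so treat the first dissociation as the only significant source of H+.
Ka1 = x²/(0.15 − x) = 8.8 × 10^-8
x ≈ √(8.8 × 10^-8 × 0.15) = 1.15 × 10^-4 M
pH = −log(1.15 × 10^-4) = 3.94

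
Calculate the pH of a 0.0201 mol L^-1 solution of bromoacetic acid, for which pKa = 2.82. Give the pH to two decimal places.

pH = 2.32

BrCH2COOH ⇌ BrCH2COO- + H+
Ka = 10^(−2.82) = 1.51 × 10^-3
Ka = [H+]²/(0.0201 − [H+]) = 1.51 × 10^-3
The 5% rule fails; solving [H+]² + Ka·[H+] − Ka·C₀ = 0 exactly:
[H+] = (−Ka + √(Ka² + 4·Ka·C₀))/2 = 4.81 × 10^-3 M
pH = −log(4.81 × 10^-3) = 2.32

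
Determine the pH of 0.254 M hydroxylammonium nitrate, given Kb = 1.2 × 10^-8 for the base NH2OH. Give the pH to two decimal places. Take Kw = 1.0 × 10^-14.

pH = 3.34

NH3OH+ is the conjugate acid of the weak base NH2OH.
Ka = Kw/Kb = 1.0×10^-14 / 1.2 × 10^-8 = 8.33 × 10^-7
From the ICE table, Ka = x²/(0.254 − x) = 8.33 × 10^-7.
Neglecting x in the denominator: x = √(8.33 × 10^-7 × 0.254) = 4.60 × 10^-4 M
Check: 0.18% ionized — well under 5%, approximation valid.
pH = −log[H+] = −log(4.60 × 10^-4) = 3.34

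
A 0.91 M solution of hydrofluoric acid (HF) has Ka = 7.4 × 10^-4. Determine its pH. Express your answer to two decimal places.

HF ⇌ F- + H+
Ka = [H+]²/(0.91 − [H+]) = 7.4 × 10^-4
Since Ka ≪ C₀, [H+] ≈ √(Ka·C₀) = 2.59 × 10^-2 M.
Check: 2.9% ionized — well under 5%, approximation valid.
pH = −log[H+] = −log(2.59 × 10^-2) = 1.59

pH = 1.59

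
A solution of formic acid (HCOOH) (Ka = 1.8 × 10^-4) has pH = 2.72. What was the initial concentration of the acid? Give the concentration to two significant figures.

C₀ = 2.2 × 10^-2 M

[H+] = 10^(-2.72) = 1.91 × 10^-3 M = x
Ka = x²/(C₀ − x) ⇒ C₀ = x + x²/Ka
C₀ = 1.91 × 10^-3 + (1.91 × 10^-3)²/(1.8 × 10^-4) = 2.22 × 10^-2 M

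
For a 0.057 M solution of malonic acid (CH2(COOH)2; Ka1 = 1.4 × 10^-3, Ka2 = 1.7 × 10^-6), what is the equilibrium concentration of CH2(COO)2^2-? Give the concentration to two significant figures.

First ionization gives [H+] ≈ [CH2(COOH)COO-] = 8.26 × 10^-3 M.
Second step: Ka2 = [H+][CH2(COO)2^2-]/[CH2(COOH)COO-] ≈ [CH2(COO)2^2-] (since [H+] ≈ [CH2(COOH)COO-]).
So [CH2(COO)2^2-] ≈ Ka2.

1.7 × 10^-6 M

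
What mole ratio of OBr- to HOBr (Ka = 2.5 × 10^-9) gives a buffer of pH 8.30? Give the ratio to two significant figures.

pKa = -log(2.5 × 10^-9) = 8.602
pH = pKa + log(r) ⇒ log(r) = 8.30 − 8.602 = -0.302
r = [OBr-]/[HOBr] = 10^(-0.302) = 0.499

ratio = 0.50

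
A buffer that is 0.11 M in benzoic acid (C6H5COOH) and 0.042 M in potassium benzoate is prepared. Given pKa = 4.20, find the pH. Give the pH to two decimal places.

Using pH = pKa + log([base]/[acid]) with [base]/[acid] = 0.042/0.11:
pH = 4.20 + (-0.418) = 3.78

pH = 3.78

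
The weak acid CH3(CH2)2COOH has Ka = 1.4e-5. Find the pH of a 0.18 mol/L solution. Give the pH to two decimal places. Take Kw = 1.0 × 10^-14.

CH3(CH2)2COOH ⇌ CH3(CH2)2COO- + H+
Let x = [H+] at equilibrium. Ka = x²/(0.18 − x).
Neglecting x in the denominator: x = √(1.4 × 10^-5 × 0.18) = 1.59 × 10^-3 M
pH = −log(1.59 × 10^-3) = 2.80

pH = 2.80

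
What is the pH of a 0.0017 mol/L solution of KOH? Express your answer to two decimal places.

KOH is a strong base; [OH-] = 0.0017 M.
pOH = -log(0.0017) = 2.77
pH = 14.00 - 2.77 = 11.23

pH = 11.23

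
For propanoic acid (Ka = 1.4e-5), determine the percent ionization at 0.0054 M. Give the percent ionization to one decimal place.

5.0%

CH3CH2COOH ⇌ CH3CH2COO- + H+; let x = [H+] at equilibrium.
Solve x² + 1.4e-05x − 7.56e-08 = 0 → x = 2.68 × 10^-4 M
% ionization = x/C₀ × 100% = 2.68 × 10^-4/0.0054 × 100% = 5.0%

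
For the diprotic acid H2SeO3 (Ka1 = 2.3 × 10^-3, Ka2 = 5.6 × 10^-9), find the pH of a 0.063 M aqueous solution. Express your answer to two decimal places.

Ka1 ≫ Ka2, so treat the first dissociation as the only significant source of H+.
Ka1 = x²/(0.063 − x) = 2.3 × 10^-3
Solving the quadratic: x = (−Ka1 + √(Ka1² + 4·Ka1·C₀))/2 = 1.09 × 10^-2 M
pH = −log(1.09 × 10^-2) = 1.96

pH = 1.96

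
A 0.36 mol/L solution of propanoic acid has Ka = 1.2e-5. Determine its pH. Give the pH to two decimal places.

CH3CH2COOH ⇌ CH3CH2COO- + H+
Ka = [H+]²/(0.36 − [H+]) = 1.2 × 10^-5
Since Ka ≪ C₀, [H+] ≈ √(Ka·C₀) = 2.08 × 10^-3 M.
Check: 0.58% ionized — well under 5%, approximation valid.
pH = −log(2.08 × 10^-3) = 2.68

pH = 2.68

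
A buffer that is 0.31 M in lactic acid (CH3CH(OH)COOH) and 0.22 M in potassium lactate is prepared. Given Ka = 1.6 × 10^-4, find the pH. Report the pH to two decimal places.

pKa = −log(1.6 × 10^-4) = 3.796
Henderson–Hasselbalch: pH = pKa + log([CH3CH(OH)COO-]/[CH3CH(OH)COOH]) = 3.796 + log(0.22/0.31)
pH = 3.796 + (-0.149) = 3.65

pH = 3.65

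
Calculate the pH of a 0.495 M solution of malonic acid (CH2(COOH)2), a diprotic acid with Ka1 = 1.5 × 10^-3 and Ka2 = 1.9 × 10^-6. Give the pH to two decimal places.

pH = 1.58

Ka1 ≫ Ka2, so treat the first dissociation as the only significant source of H+.
Ka1 = x²/(0.495 − x) = 1.5 × 10^-3
Solving the quadratic: x = (−Ka1 + √(Ka1² + 4·Ka1·C₀))/2 = 2.65 × 10^-2 M
pH = −log(2.65 × 10^-2) = 1.58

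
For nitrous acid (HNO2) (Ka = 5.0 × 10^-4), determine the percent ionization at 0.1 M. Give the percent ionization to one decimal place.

6.8%

HNO2 ⇌ NO2- + H+; let x = [H+] at equilibrium.
Ka = x²/(C₀ − x); solving the quadratic gives x = 6.83 × 10^-3 M.
% ionization = x/C₀ × 100% = 6.83 × 10^-3/0.1 × 100% = 6.8%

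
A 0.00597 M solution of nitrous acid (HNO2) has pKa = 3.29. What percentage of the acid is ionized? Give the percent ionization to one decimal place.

HNO2 ⇌ NO2- + H+; let x = [H+] at equilibrium.
Ka = 10^(−3.29) = 5.13 × 10^-4
Solve x² + 0.000513x − 3.06e-06 = 0 → x = 1.51 × 10^-3 M
% ionization = x/C₀ × 100% = 1.51 × 10^-3/0.00597 × 100% = 25.3%

25.3%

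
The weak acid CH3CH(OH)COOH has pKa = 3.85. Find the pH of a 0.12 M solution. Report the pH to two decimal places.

pH = 2.39

CH3CH(OH)COOH ⇌ CH3CH(OH)COO- + H+
Ka = 10^(−3.85) = 1.41 × 10^-4
From the ICE table, Ka = [H+]²/(0.12 − [H+]) = 1.41 × 10^-4.
Since Ka ≪ C₀, [H+] ≈ √(Ka·C₀) = 4.11 × 10^-3 M.
pH = −log(4.11 × 10^-3) = 2.39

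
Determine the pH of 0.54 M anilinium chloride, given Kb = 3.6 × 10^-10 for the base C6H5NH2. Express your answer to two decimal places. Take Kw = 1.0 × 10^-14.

pH = 2.41

C6H5NH3+ is the conjugate acid of the weak base C6H5NH2.
Ka = Kw/Kb = 1.0×10^-14 / 3.6 × 10^-10 = 2.78 × 10^-5
From the ICE table, Ka = x²/(0.54 − x) = 2.78 × 10^-5.
Since Ka ≪ C₀, x ≈ √(Ka·C₀) = 3.87 × 10^-3 M.
Check: 0.72% ionized — well under 5%, approximation valid.
pH = −log[H+] = −log(3.87 × 10^-3) = 2.41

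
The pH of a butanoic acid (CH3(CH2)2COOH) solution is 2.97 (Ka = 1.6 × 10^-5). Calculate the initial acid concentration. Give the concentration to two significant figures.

[H+] = 10^(-2.97) = 1.07 × 10^-3 M = x
Ka = x²/(C₀ − x) ⇒ C₀ = x + x²/Ka
C₀ = 1.07 × 10^-3 + (1.07 × 10^-3)²/(1.6 × 10^-5) = 7.26 × 10^-2 M

C₀ = 7.3 × 10^-2 M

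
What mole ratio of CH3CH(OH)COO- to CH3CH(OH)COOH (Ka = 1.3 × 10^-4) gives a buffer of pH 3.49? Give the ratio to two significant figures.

ratio = 0.40

pKa = -log(1.3 × 10^-4) = 3.886
pH = pKa + log(r) ⇒ log(r) = 3.49 − 3.886 = -0.396
r = [CH3CH(OH)COO-]/[CH3CH(OH)COOH] = 10^(-0.396) = 0.402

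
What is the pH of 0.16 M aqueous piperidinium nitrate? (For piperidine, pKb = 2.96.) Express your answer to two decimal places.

C5H10NH2+ is the conjugate acid of the weak base C5H10NH.
Kb = 10^(−2.96) = 1.10 × 10^-3
Ka = Kw/Kb = 1.0×10^-14 / 1.10 × 10^-3 = 9.09 × 10^-12
Ka = [H+]²/(0.16 − [H+]) = 9.09 × 10^-12
Assume [H+] ≪ 0.16: [H+] ≈ √(9.09 × 10^-12 × 0.16) = 1.21 × 10^-6 M
Check: 0.00075% ionized — well under 5%, approximation valid.
pH = −log[H+] = −log(1.21 × 10^-6) = 5.92

pH = 5.92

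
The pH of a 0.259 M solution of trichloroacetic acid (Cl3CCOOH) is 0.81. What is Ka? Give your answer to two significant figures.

[H+] = 10^(-0.81) = 1.55 × 10^-1 M
At equilibrium [HA] = 0.259 − 1.55 × 10^-1 = 1.04 × 10^-1 M
Ka = [H+][A-]/[HA] = (1.55 × 10^-1)² / 1.04 × 10^-1 = 2.3 × 10^-1

Ka = 2.3 × 10^-1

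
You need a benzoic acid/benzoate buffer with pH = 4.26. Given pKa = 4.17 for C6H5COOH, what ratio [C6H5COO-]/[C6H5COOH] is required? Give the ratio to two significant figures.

ratio = 1.2

pH = pKa + log(r) ⇒ log(r) = 4.26 − 4.17 = +0.09
r = [C6H5COO-]/[C6H5COOH] = 10^(+0.09) = 1.23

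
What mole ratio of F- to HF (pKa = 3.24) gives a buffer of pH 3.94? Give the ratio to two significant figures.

ratio = 5.0

pH = pKa + log(r) ⇒ log(r) = 3.94 − 3.24 = +0.70
r = [F-]/[HF] = 10^(+0.70) = 5.01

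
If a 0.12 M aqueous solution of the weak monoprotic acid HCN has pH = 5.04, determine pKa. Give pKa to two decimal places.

[H+] = 10^(-5.04) = 9.12 × 10^-6 M
At equilibrium [HA] = 0.12 − 9.12 × 10^-6 = 1.20 × 10^-1 M
Ka = [H+][A-]/[HA] = (9.12 × 10^-6)² / 1.20 × 10^-1 = 6.93 × 10^-10
pKa = -log(6.93 × 10^-10) = 9.16

pKa = 9.16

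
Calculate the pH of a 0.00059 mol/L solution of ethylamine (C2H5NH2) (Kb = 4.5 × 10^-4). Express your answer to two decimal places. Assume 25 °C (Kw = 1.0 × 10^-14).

pH = 10.53

C2H5NH2 + H2O ⇌ C2H5NH3+ + OH-
Kb = [OH-]²/(0.00059 − [OH-]) = 4.5 × 10^-4
Here C₀/Kb ≈ 1.31, so the small-[OH-] approximation fails. Use the quadratic:
[OH-] = [−0.00045 + √(0.00045² + 1.06e-06)]/2 = 3.37 × 10^-4 M
pOH = 3.47, so pH = 14.00 − pOH = 10.53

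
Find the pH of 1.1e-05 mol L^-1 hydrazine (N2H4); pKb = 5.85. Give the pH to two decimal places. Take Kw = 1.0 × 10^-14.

N2H4 + H2O ⇌ N2H5+ + OH-
Kb = 10^(−5.85) = 1.41 × 10^-6
Let x = [OH-] at equilibrium. Kb = x²/(1.1e-05 − x).
x is not negligible relative to C₀; solve x² + 1.41e-06·x − 1.55e-11 = 0.
x = [−1.41e-06 + √(1.41e-06² + 6.2e-11)]/2 = 3.30 × 10^-6 M
pOH = 5.48, so pH = 14.00 − pOH = 8.52

pH = 8.52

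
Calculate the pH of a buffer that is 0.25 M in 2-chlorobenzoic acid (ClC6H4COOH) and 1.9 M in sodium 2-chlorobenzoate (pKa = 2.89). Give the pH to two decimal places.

pH = pKa + log([A⁻]/[HA]) = 2.89 + log(1.9/0.25)
pH = 2.89 + (+0.881) = 3.77

pH = 3.77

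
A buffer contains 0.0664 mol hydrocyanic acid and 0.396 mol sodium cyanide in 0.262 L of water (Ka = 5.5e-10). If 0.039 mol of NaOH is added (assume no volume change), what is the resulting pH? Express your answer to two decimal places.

OH- converts HCN to CN-: HCN → 0.0274 mol, CN- → 0.435 mol.
pKa = −log(5.5 × 10^-10) = 9.260
pH = pKa + log([A⁻]/[HA]) = 9.260 + log(0.435/0.0274) = 9.260 +1.201

pH = 10.46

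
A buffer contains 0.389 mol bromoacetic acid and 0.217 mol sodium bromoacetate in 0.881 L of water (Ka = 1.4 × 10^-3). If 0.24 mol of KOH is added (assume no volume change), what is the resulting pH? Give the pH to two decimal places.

pH = 3.34

OH- converts BrCH2COOH to BrCH2COO-: BrCH2COOH → 0.149 mol, BrCH2COO- → 0.457 mol.
pKa = −log(1.4 × 10^-3) = 2.854
pH = pKa + log(n_BrCH2COO-/n_BrCH2COOH) = 2.854 + log(0.457/0.149) = 2.854 + (+0.487)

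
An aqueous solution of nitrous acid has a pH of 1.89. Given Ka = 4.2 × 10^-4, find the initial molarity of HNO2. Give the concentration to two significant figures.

[H+] = 10^(-1.89) = 1.29 × 10^-2 M = x
Ka = x²/(C₀ − x) ⇒ C₀ = x + x²/Ka
C₀ = 1.29 × 10^-2 + (1.29 × 10^-2)²/(4.2 × 10^-4) = 4.09 × 10^-1 M

C₀ = 4.1 × 10^-1 M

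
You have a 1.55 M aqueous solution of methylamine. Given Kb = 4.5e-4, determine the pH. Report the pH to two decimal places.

pH = 12.42

CH3NH2 + H2O ⇌ CH3NH3+ + OH-
Kb = [OH-]²/(1.55 − [OH-]) = 4.5 × 10^-4
Assume [OH-] ≪ 1.55: [OH-] ≈ √(4.5 × 10^-4 × 1.55) = 2.64 × 10^-2 M
pOH = 1.58, so pH = 14.00 − pOH = 12.42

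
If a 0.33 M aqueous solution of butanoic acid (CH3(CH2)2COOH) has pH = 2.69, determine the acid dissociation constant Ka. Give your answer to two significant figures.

[H+] = 10^(-2.69) = 2.04 × 10^-3 M
At equilibrium [HA] = 0.33 − 2.04 × 10^-3 = 3.28 × 10^-1 M
Ka = [H+][A-]/[HA] = (2.04 × 10^-3)² / 3.28 × 10^-1 = 1.3 × 10^-5

Ka = 1.3 × 10^-5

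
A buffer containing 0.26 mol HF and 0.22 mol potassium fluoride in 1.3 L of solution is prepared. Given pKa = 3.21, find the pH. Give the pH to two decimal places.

Henderson–Hasselbalch: pH = pKa + log([F-]/[HF]) = 3.21 + log(0.22/0.26)
pH = 3.21 + (-0.073) = 3.14

pH = 3.14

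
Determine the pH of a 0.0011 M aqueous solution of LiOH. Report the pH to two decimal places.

pH = 11.04

LiOH is a strong base; [OH-] = 0.0011 M.
pOH = -log(0.0011) = 2.96
pH = 14.00 - 2.96 = 11.04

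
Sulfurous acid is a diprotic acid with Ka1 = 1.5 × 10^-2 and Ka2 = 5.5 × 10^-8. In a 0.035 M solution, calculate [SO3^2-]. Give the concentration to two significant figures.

First ionization gives [H+] ≈ [HSO3-] = 1.66 × 10^-2 M.
Second step: Ka2 = [H+][SO3^2-]/[HSO3-] ≈ [SO3^2-] (since [H+] ≈ [HSO3-]).
So [SO3^2-] ≈ Ka2.

5.5 × 10^-8 M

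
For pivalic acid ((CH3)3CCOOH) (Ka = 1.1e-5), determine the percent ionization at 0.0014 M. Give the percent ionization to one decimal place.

8.5%

(CH3)3CCOOH ⇌ (CH3)3CCOO- + H+; let x = [H+] at equilibrium.
Solve x² + 1.1e-05x − 1.54e-08 = 0 → x = 1.19 × 10^-4 M
Fraction ionized = 1.19 × 10^-4 / 0.0014 = 0.0850 → 8.5%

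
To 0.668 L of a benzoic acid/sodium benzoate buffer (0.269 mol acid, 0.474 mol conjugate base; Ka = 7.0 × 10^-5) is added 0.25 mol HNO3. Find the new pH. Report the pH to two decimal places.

Added H+ converts C6H5COO- to C6H5COOH: C6H5COOH → 0.519 mol, C6H5COO- → 0.224 mol.
pKa = −log(7.0 × 10^-5) = 4.155
Henderson–Hasselbalch with mole ratio 0.224/0.519: pH = 4.155 + (-0.365)

pH = 3.79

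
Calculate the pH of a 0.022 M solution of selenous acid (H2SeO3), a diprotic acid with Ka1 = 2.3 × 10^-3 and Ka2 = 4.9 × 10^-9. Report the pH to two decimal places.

pH = 2.22

Since Ka1 ≫ Ka2, the first ionization dominates [H+].
Ka1 = x²/(0.022 − x) = 2.3 × 10^-3
Solving the quadratic: x = (−Ka1 + √(Ka1² + 4·Ka1·C₀))/2 = 6.06 × 10^-3 M
pH = −log(6.06 × 10^-3) = 2.22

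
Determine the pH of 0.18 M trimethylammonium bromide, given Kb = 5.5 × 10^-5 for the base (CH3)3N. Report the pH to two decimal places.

(CH3)3NH+ is the conjugate acid of the weak base (CH3)3N.
Ka = Kw/Kb = 1.0×10^-14 / 5.5 × 10^-5 = 1.82 × 10^-10
From the ICE table, Ka = [H+]²/(0.18 − [H+]) = 1.82 × 10^-10.
Neglecting [H+] in the denominator: [H+] = √(1.82 × 10^-10 × 0.18) = 5.72 × 10^-6 M
pH = −log(5.72 × 10^-6) = 5.24

pH = 5.24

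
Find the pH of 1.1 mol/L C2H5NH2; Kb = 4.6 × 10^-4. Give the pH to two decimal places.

C2H5NH2 + H2O ⇌ C2H5NH3+ + OH-
Kb = [OH-]²/(1.1 − [OH-]) = 4.6 × 10^-4
Neglecting [OH-] in the denominator: [OH-] = √(4.6 × 10^-4 × 1.1) = 2.25 × 10^-2 M
pOH = 1.65, so pH = 14.00 − pOH = 12.35

pH = 12.35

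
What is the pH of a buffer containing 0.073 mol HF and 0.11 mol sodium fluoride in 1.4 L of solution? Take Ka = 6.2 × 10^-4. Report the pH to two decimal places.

pKa = −log(6.2 × 10^-4) = 3.208
Using pH = pKa + log([base]/[acid]) with [base]/[acid] = 0.11/0.073:
pH = 3.208 + (+0.178) = 3.39

pH = 3.39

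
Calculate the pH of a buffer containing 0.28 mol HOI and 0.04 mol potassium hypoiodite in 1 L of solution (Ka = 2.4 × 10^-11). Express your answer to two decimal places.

pKa = −log(2.4 × 10^-11) = 10.620
Henderson–Hasselbalch: pH = pKa + log([OI-]/[HOI]) = 10.620 + log(0.04/0.28)
pH = 10.620 + (-0.845) = 9.77

pH = 9.77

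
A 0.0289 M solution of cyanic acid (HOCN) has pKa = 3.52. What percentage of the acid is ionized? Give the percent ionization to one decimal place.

9.7%

HOCN ⇌ OCN- + H+; let x = [H+] at equilibrium.
Ka = 10^(−3.52) = 3.02 × 10^-4
Solve x² + 0.000302x − 8.73e-06 = 0 → x = 2.81 × 10^-3 M
Fraction ionized = 2.81 × 10^-3 / 0.0289 = 0.0972 → 9.7%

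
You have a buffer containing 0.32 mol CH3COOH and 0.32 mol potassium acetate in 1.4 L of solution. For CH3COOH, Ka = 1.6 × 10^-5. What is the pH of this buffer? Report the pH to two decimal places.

pKa = −log(1.6 × 10^-5) = 4.796
Henderson–Hasselbalch: pH = pKa + log([CH3COO-]/[CH3COOH]) = 4.796 + log(0.32/0.32)
pH = 4.796 + (+0.000) = 4.80

pH = 4.80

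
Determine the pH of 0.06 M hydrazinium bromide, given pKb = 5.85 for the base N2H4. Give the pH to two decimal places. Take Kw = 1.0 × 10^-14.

N2H5+ is the conjugate acid of the weak base N2H4.
Kb = 10^(−5.85) = 1.41 × 10^-6
Ka = Kw/Kb = 1.0×10^-14 / 1.41 × 10^-6 = 7.09 × 10^-9
Ka = [H+]²/(0.06 − [H+]) = 7.09 × 10^-9
Assume [H+] ≪ 0.06: [H+] ≈ √(7.09 × 10^-9 × 0.06) = 2.06 × 10^-5 M
pH = −log[H+] = −log(2.06 × 10^-5) = 4.69

pH = 4.69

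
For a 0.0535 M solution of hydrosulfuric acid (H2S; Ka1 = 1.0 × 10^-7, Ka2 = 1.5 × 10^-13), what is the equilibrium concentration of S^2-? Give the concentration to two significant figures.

First ionization gives [H+] ≈ [HS-] = 7.31 × 10^-5 M.
Second step: Ka2 = [H+][S^2-]/[HS-] ≈ [S^2-] (since [H+] ≈ [HS-]).
So [S^2-] ≈ Ka2.

1.5 × 10^-13 M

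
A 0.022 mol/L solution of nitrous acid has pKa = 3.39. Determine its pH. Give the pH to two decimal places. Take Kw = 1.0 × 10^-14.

pH = 2.55

HNO2 ⇌ NO2- + H+
Ka = 10^(−3.39) = 4.07 × 10^-4
Let x = [H+] at equilibrium. Ka = x²/(0.022 − x).
The 5% rule fails; solving x² + Ka·x − Ka·C₀ = 0 exactly:
x = (−Ka + √(Ka² + 4·Ka·C₀))/2 = 2.80 × 10^-3 M
pH = −log(2.80 × 10^-3) = 2.55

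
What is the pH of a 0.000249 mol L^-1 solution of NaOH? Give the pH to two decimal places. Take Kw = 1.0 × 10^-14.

pH = 10.40

NaOH is a strong base; [OH-] = 0.000249 M.
pOH = -log(0.000249) = 3.60
pH = 14.00 - 3.60 = 10.40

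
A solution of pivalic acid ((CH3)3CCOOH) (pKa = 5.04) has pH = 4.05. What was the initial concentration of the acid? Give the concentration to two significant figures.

[H+] = 10^(-4.05) = 8.91 × 10^-5 M = x
Ka = 10^(−5.04) = 9.12 × 10^-6
Ka = x²/(C₀ − x) ⇒ C₀ = x + x²/Ka
C₀ = 8.91 × 10^-5 + (8.91 × 10^-5)²/(9.12 × 10^-6) = 9.60 × 10^-4 M

C₀ = 9.6 × 10^-4 M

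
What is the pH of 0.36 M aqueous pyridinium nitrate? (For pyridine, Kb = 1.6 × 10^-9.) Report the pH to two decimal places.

C5H5NH+ is the conjugate acid of the weak base C5H5N.
Ka = Kw/Kb = 1.0×10^-14 / 1.6 × 10^-9 = 6.25 × 10^-6
Let x = [H+] at equilibrium. Ka = x²/(0.36 − x).
Assume x ≪ 0.36: x ≈ √(6.25 × 10^-6 × 0.36) = 1.50 × 10^-3 M
(x/C₀ = 0.42% < 5%, so the approximation holds.)
pH = −log(1.50 × 10^-3) = 2.82

pH = 2.82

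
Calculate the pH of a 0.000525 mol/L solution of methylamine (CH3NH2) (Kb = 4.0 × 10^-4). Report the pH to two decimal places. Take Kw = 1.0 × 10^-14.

pH = 10.48

CH3NH2 + H2O ⇌ CH3NH3+ + OH-
Let x = [OH-] at equilibrium. Kb = x²/(0.000525 − x).
Here C₀/Kb ≈ 1.31, so the small-x approximation fails. Use the quadratic:
x = (−Kb + √(Kb² + 4·Kb·C₀))/2 = 3.00 × 10^-4 M
pOH = −log(3.00 × 10^-4) = 3.52; pH = 14.00 − 3.52 = 10.48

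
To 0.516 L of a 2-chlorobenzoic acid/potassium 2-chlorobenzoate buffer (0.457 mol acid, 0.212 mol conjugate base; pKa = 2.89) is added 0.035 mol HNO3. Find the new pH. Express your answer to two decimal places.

pH = 2.45

Added H+ converts ClC6H4COO- to ClC6H4COOH: ClC6H4COOH → 0.492 mol, ClC6H4COO- → 0.177 mol.
Henderson–Hasselbalch with mole ratio 0.177/0.492: pH = 2.89 + (-0.444)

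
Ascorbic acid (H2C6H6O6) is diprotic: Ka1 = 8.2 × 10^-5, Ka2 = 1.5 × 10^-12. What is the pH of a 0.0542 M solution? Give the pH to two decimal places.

pH = 2.68

Ka1 ≫ Ka2, so treat the first dissociation as the only significant source of H+.
Ka1 = x²/(0.0542 − x) = 8.2 × 10^-5
x ≈ √(8.2 × 10^-5 × 0.0542) = 2.11 × 10^-3 M
pH = −log(2.11 × 10^-3) = 2.68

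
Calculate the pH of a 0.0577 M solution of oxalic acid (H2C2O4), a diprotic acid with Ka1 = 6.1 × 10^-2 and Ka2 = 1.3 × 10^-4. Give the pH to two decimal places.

pH = 1.44

Ka1 ≫ Ka2, so treat the first dissociation as the only significant source of H+.
Ka1 = x²/(0.0577 − x) = 6.1 × 10^-2
Solving the quadratic: x = (−Ka1 + √(Ka1² + 4·Ka1·C₀))/2 = 3.62 × 10^-2 M
pH = −log(3.62 × 10^-2) = 1.44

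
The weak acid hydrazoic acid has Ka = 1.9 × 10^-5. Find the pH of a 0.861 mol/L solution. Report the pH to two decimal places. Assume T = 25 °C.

pH = 2.39

HN3 ⇌ N3- + H+
Let x = [H+] at equilibrium. Ka = x²/(0.861 − x).
Assume x ≪ 0.861: x ≈ √(1.9 × 10^-5 × 0.861) = 4.04 × 10^-3 M
(x/C₀ = 0.47% < 5%, so the approximation holds.)
pH = −log[H+] = −log(4.04 × 10^-3) = 2.39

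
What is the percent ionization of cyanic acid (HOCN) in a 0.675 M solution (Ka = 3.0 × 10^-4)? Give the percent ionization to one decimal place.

HOCN ⇌ OCN- + H+; let x = [H+] at equilibrium.
x ≈ √(Ka·C₀) = √(3.0 × 10^-4 × 0.675) = 1.42 × 10^-2 M
Fraction ionized = 1.42 × 10^-2 / 0.675 = 0.0210 → 2.1%

2.1%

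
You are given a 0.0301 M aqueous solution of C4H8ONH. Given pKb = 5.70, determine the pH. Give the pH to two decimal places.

pH = 10.39

C4H8ONH + H2O ⇌ C4H8ONH2+ + OH-
Kb = 10^(−5.70) = 2.00 × 10^-6
From the ICE table, Kb = x²/(0.0301 − x) = 2.00 × 10^-6.
Neglecting x in the denominator: x = √(2.00 × 10^-6 × 0.0301) = 2.45 × 10^-4 M
pOH = 3.61, so pH = 14.00 − pOH = 10.39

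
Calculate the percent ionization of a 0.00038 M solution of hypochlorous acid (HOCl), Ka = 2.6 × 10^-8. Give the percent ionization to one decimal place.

0.8%

HOCl ⇌ OCl- + H+; let x = [H+] at equilibrium.
x ≈ √(Ka·C₀) = √(2.6 × 10^-8 × 0.00038) = 3.14 × 10^-6 M
% ionization = x/C₀ × 100% = 3.14 × 10^-6/0.00038 × 100% = 0.8%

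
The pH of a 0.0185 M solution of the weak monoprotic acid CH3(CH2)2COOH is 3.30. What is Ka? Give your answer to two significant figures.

[H+] = 10^(-3.30) = 5.01 × 10^-4 M
At equilibrium [HA] = 0.0185 − 5.01 × 10^-4 = 1.80 × 10^-2 M
Ka = [H+][A-]/[HA] = (5.01 × 10^-4)² / 1.80 × 10^-2 = 1.4 × 10^-5

Ka = 1.4 × 10^-5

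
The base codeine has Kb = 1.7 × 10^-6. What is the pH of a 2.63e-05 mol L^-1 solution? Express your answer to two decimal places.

pH = 8.77

C18H21NO3 + H2O ⇌ C18H22NO3+ + OH-
Kb = [OH-]²/(2.63e-05 − [OH-]) = 1.7 × 10^-6
Here C₀/Kb ≈ 15.5, so the small-[OH-] approximation fails. Use the quadratic:
[OH-] = [−1.7e-06 + √(1.7e-06² + 1.79e-10)]/2 = 5.89 × 10^-6 M
pOH = 5.23, so pH = 14.00 − pOH = 8.77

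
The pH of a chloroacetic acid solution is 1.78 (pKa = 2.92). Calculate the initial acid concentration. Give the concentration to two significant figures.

C₀ = 2.5 × 10^-1 M

[H+] = 10^(-1.78) = 1.66 × 10^-2 M = x
Ka = 10^(−2.92) = 1.20 × 10^-3
Ka = x²/(C₀ − x) ⇒ C₀ = x + x²/Ka
C₀ = 1.66 × 10^-2 + (1.66 × 10^-2)²/(1.20 × 10^-3) = 2.46 × 10^-1 M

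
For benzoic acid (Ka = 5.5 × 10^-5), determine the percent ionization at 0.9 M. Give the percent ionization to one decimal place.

C6H5COOH ⇌ C6H5COO- + H+; let x = [H+] at equilibrium.
x ≈ √(Ka·C₀) = √(5.5 × 10^-5 × 0.9) = 7.04 × 10^-3 M
Fraction ionized = 7.04 × 10^-3 / 0.9 = 0.0078 → 0.8%

0.8%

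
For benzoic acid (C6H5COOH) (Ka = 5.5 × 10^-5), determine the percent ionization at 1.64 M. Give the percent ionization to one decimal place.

0.6%

C6H5COOH ⇌ C6H5COO- + H+; let x = [H+] at equilibrium.
x ≈ √(Ka·C₀) = √(5.5 × 10^-5 × 1.64) = 9.50 × 10^-3 M
% ionization = x/C₀ × 100% = 9.50 × 10^-3/1.64 × 100% = 0.6%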